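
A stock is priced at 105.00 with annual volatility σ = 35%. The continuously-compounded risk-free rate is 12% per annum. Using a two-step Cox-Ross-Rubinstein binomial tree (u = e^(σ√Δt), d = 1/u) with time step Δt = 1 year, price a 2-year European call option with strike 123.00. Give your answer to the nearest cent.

CRR parameters: u = e^(σ√Δt) = e^(0.35·√1) = 1.4191, d = 1/u = 0.7047
Per-period rate: rΔt = 0.12·1 = 0.12, so R = e^0.12 = 1.1275
Risk-neutral probability p = (e^0.12 − 0.7047)/(1.4191 − 0.7047) = 0.4228/0.7144 = 0.5919
Terminal stock prices: S_uu = 211.4, S_ud = 105, S_dd = 52.14
Terminal payoffs (S − K): max(88.44, 0) = 88.44, max(-18, 0) = 0, max(-70.86, 0) = 0
Node u (S = 149): V_u = e^(−0.12)·[0.5919·88.4440 + 0.4081·0.0000] = 46.4267
Node d (S = 73.99): V_d = e^(−0.12)·[0.5919·0.0000 + 0.4081·0.0000] = 0.0000
Node 0 (S = 105): V_0 = e^(−0.12)·[0.5919·46.4267 + 0.4081·0.0000] = 24.3707

24.37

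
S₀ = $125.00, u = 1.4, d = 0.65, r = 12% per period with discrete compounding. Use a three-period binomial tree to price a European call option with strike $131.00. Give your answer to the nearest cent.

Risk-neutral probability p = (1 + 0.12 − 0.65)/(1.4 − 0.65) = 0.4700/0.7500 = 0.6267
Terminal stock prices: S_uuu = 343, S_uud = 159.2, S_udd = 73.94, S_ddd = 34.33
Terminal payoffs (S − K): max(212, 0) = 212, max(28.25, 0) = 28.25, max(-57.06, 0) = 0, max(-96.67, 0) = 0
Node uu (S = 245): V_uu = 1/1.12·[0.6267·212.0000 + 0.3733·28.2500] = 128.0357
Node ud (S = 113.8): V_ud = 1/1.12·[0.6267·28.2500 + 0.3733·0.0000] = 15.8065
Node dd (S = 52.81): V_dd = 1/1.12·[0.6267·0.0000 + 0.3733·0.0000] = 0.0000
Node u (S = 175): V_u = 1/1.12·[0.6267·128.0357 + 0.3733·15.8065] = 76.9079
Node d (S = 81.25): V_d = 1/1.12·[0.6267·15.8065 + 0.3733·0.0000] = 8.8441
Node 0 (S = 125): V_0 = 1/1.12·[0.6267·76.9079 + 0.3733·8.8441] = 45.9798

$45.98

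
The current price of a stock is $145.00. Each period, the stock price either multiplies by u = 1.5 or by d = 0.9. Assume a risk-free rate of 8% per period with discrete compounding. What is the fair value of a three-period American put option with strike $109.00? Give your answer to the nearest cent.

$0.90

Risk-neutral probability p = (1 + 0.08 − 0.9)/(1.5 − 0.9) = 0.1800/0.6000 = 0.3000
Terminal stock prices: S_uuu = 489.4, S_uud = 293.6, S_udd = 176.2, S_ddd = 105.7
Terminal payoffs (K − S): max(-380.4, 0) = 0, max(-184.6, 0) = 0, max(-67.18, 0) = 0, max(3.295, 0) = 3.295
Node uu (S = 326.2): continuation = 1/1.08·[0.3000·0.0000 + 0.7000·0.0000] = 0.0000; exercise value = 0.0000 ≤ continuation, so V_uu = 0.0000
Node ud (S = 195.8): continuation = 1/1.08·[0.3000·0.0000 + 0.7000·0.0000] = 0.0000; exercise value = 0.0000 ≤ continuation, so V_ud = 0.0000
Node dd (S = 117.5): continuation = 1/1.08·[0.3000·0.0000 + 0.7000·3.2950] = 2.1356; exercise value = 0.0000 ≤ continuation, so V_dd = 2.1356
Node u (S = 217.5): continuation = 1/1.08·[0.3000·0.0000 + 0.7000·0.0000] = 0.0000; exercise value = 0.0000 ≤ continuation, so V_u = 0.0000
Node d (S = 130.5): continuation = 1/1.08·[0.3000·0.0000 + 0.7000·2.1356] = 1.3842; exercise value = 0.0000 ≤ continuation, so V_d = 1.3842
Node 0 (S = 145): continuation = 1/1.08·[0.3000·0.0000 + 0.7000·1.3842] = 0.8972; exercise value = 0.0000 ≤ continuation, so V_0 = 0.8972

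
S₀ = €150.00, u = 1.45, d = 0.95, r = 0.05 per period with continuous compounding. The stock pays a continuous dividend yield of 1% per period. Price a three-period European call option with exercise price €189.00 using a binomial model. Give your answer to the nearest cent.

Per-period risk-free factor R = e^0.05 = 1.0513; dividend-adjusted growth = e^(0.05−0.01) = 1.0408.
Risk-neutral probability p = (1.0408 − 0.95)/(1.45 − 0.95) = 0.0908/0.5000 = 0.1816
Terminal stock prices: S_uuu = 457.3, S_uud = 299.6, S_udd = 196.3, S_ddd = 128.6
Terminal payoffs (S − K): max(268.3, 0) = 268.3, max(110.6, 0) = 110.6, max(7.294, 0) = 7.294, max(-60.39, 0) = 0
Node uu (S = 315.4): V_uu = e^(−0.05)·[0.1816·268.2937 + 0.8184·110.6062] = 132.4546
Node ud (S = 206.6): V_ud = e^(−0.05)·[0.1816·110.6062 + 0.8184·7.2937] = 24.7867
Node dd (S = 135.4): V_dd = e^(−0.05)·[0.1816·7.2937 + 0.8184·0.0000] = 1.2601
Node u (S = 217.5): V_u = e^(−0.05)·[0.1816·132.4546 + 0.8184·24.7867] = 42.1789
Node d (S = 142.5): V_d = e^(−0.05)·[0.1816·24.7867 + 0.8184·1.2601] = 5.2632
Node 0 (S = 150): V_0 = e^(−0.05)·[0.1816·42.1789 + 0.8184·5.2632] = 11.3842

€11.38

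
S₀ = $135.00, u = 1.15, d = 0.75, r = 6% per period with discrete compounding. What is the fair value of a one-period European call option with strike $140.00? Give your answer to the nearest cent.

Risk-neutral probability p = (1 + 0.06 − 0.75)/(1.15 − 0.75) = 0.3100/0.4000 = 0.7750
Terminal stock prices: S_u = 155.2, S_d = 101.2
Terminal payoffs (S − K): max(15.25, 0) = 15.25, max(-38.75, 0) = 0
Node 0 (S = 135): V_0 = 1/1.06·[0.7750·15.2500 + 0.2250·0.0000] = 11.1498

$11.15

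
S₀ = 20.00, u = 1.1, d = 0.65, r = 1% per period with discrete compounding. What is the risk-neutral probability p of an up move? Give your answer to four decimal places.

p = 0.8000

Risk-neutral probability p = (1 + 0.01 − 0.65)/(1.1 − 0.65) = 0.3600/0.4500 = 0.8000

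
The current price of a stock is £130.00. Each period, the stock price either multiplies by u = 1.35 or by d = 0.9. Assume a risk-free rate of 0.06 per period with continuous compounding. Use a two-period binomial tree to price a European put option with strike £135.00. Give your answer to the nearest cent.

£10.80

Risk-neutral probability p = (e^0.06 − 0.9)/(1.35 − 0.9) = 0.1618/0.4500 = 0.3596
Terminal stock prices: S_uu = 236.9, S_ud = 158, S_dd = 105.3
Terminal payoffs (K − S): max(-101.9, 0) = 0, max(-22.95, 0) = 0, max(29.7, 0) = 29.7
Node u (S = 175.5): V_u = e^(−0.06)·[0.3596·0.0000 + 0.6404·0.0000] = 0.0000
Node d (S = 117): V_d = e^(−0.06)·[0.3596·0.0000 + 0.6404·29.7000] = 17.9112
Node 0 (S = 130): V_0 = e^(−0.06)·[0.3596·0.0000 + 0.6404·17.9112] = 10.8017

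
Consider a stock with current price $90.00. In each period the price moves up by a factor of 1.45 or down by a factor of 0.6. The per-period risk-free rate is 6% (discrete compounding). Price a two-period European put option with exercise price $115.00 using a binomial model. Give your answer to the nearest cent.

Risk-neutral probability p = (1 + 0.06 − 0.6)/(1.45 − 0.6) = 0.4600/0.8500 = 0.5412
Terminal stock prices: S_uu = 189.2, S_ud = 78.3, S_dd = 32.4
Terminal payoffs (K − S): max(-74.22, 0) = 0, max(36.7, 0) = 36.7, max(82.6, 0) = 82.6
Node u (S = 130.5): V_u = 1/1.06·[0.5412·0.0000 + 0.4588·36.7000] = 15.8857
Node d (S = 54): V_d = 1/1.06·[0.5412·36.7000 + 0.4588·82.6000] = 54.4906
Node 0 (S = 90): V_0 = 1/1.06·[0.5412·15.8857 + 0.4588·54.4906] = 31.6967

$31.70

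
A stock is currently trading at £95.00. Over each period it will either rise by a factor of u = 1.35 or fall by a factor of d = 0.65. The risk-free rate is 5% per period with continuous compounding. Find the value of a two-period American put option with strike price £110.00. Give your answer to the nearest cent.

£25.48

Risk-neutral probability p = (e^0.05 − 0.65)/(1.35 − 0.65) = 0.4013/0.7000 = 0.5732
Terminal stock prices: S_uu = 173.1, S_ud = 83.36, S_dd = 40.14
Terminal payoffs (K − S): max(-63.14, 0) = 0, max(26.64, 0) = 26.64, max(69.86, 0) = 69.86
Node u (S = 128.2): continuation = e^(−0.05)·[0.5732·0.0000 + 0.4268·26.6375] = 10.8133; exercise value = 0.0000 ≤ continuation, so V_u = 10.8133
Node d (S = 61.75): continuation = e^(−0.05)·[0.5732·26.6375 + 0.4268·69.8625] = 42.8852; exercise value = 48.2500 > continuation, so V_d = 48.2500 (exercise)
Node 0 (S = 95): continuation = e^(−0.05)·[0.5732·10.8133 + 0.4268·48.2500] = 25.4831; exercise value = 15.0000 ≤ continuation, so V_0 = 25.4831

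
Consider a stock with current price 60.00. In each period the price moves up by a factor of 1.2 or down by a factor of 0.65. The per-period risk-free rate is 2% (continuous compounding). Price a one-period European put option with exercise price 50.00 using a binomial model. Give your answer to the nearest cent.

3.52

Risk-neutral probability p = (e^0.02 − 0.65)/(1.2 − 0.65) = 0.3702/0.5500 = 0.6731
Terminal stock prices: S_u = 72, S_d = 39
Terminal payoffs (K − S): max(-22, 0) = 0, max(11, 0) = 11
Node 0 (S = 60): V_0 = e^(−0.02)·[0.6731·0.0000 + 0.3269·11.0000] = 3.5248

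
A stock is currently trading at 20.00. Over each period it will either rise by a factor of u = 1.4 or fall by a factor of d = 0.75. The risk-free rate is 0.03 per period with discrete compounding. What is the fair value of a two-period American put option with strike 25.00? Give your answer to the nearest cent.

6.45

Risk-neutral probability p = (1 + 0.03 − 0.75)/(1.4 − 0.75) = 0.2800/0.6500 = 0.4308
Terminal stock prices: S_uu = 39.2, S_ud = 21, S_dd = 11.25
Terminal payoffs (K − S): max(-14.2, 0) = 0, max(4, 0) = 4, max(13.75, 0) = 13.75
Node u (S = 28): continuation = 1/1.03·[0.4308·0.0000 + 0.5692·4.0000] = 2.2106; exercise value = 0.0000 ≤ continuation, so V_u = 2.2106
Node d (S = 15): continuation = 1/1.03·[0.4308·4.0000 + 0.5692·13.7500] = 9.2718; exercise value = 10.0000 > continuation, so V_d = 10.0000 (exercise)
Node 0 (S = 20): continuation = 1/1.03·[0.4308·2.2106 + 0.5692·10.0000] = 6.4510; exercise value = 5.0000 ≤ continuation, so V_0 = 6.4510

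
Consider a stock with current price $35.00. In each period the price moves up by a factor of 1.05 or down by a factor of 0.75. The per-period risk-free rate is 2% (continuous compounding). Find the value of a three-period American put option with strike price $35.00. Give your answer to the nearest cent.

$1.95

Risk-neutral probability p = (e^0.02 − 0.75)/(1.05 − 0.75) = 0.2702/0.3000 = 0.9007
Terminal stock prices: S_uuu = 40.52, S_uud = 28.94, S_udd = 20.67, S_ddd = 14.77
Terminal payoffs (K − S): max(-5.517, 0) = 0, max(6.059, 0) = 6.059, max(14.33, 0) = 14.33, max(20.23, 0) = 20.23
Node uu (S = 38.59): continuation = e^(−0.02)·[0.9007·0.0000 + 0.0993·6.0594] = 0.5900; exercise value = 0.0000 ≤ continuation, so V_uu = 0.5900
Node ud (S = 27.56): continuation = e^(−0.02)·[0.9007·6.0594 + 0.0993·14.3281] = 6.7445; exercise value = 7.4375 > continuation, so V_ud = 7.4375 (exercise)
Node dd (S = 19.69): continuation = e^(−0.02)·[0.9007·14.3281 + 0.0993·20.2344] = 14.6195; exercise value = 15.3125 > continuation, so V_dd = 15.3125 (exercise)
Node u (S = 36.75): continuation = e^(−0.02)·[0.9007·0.5900 + 0.0993·7.4375] = 1.2450; exercise value = 0.0000 ≤ continuation, so V_u = 1.2450
Node d (S = 26.25): continuation = e^(−0.02)·[0.9007·7.4375 + 0.0993·15.3125] = 8.0570; exercise value = 8.7500 > continuation, so V_d = 8.7500 (exercise)
Node 0 (S = 35): continuation = e^(−0.02)·[0.9007·1.2450 + 0.0993·8.7500] = 1.9510; exercise value = 0.0000 ≤ continuation, so V_0 = 1.9510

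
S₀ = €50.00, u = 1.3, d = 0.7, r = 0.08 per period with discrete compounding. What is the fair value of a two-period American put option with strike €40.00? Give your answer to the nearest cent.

€1.79

Risk-neutral probability p = (1 + 0.08 − 0.7)/(1.3 − 0.7) = 0.3800/0.6000 = 0.6333
Terminal stock prices: S_uu = 84.5, S_ud = 45.5, S_dd = 24.5
Terminal payoffs (K − S): max(-44.5, 0) = 0, max(-5.5, 0) = 0, max(15.5, 0) = 15.5
Node u (S = 65): continuation = 1/1.08·[0.6333·0.0000 + 0.3667·0.0000] = 0.0000; exercise value = 0.0000 ≤ continuation, so V_u = 0.0000
Node d (S = 35): continuation = 1/1.08·[0.6333·0.0000 + 0.3667·15.5000] = 5.2623; exercise value = 5.0000 ≤ continuation, so V_d = 5.2623
Node 0 (S = 50): continuation = 1/1.08·[0.6333·0.0000 + 0.3667·5.2623] = 1.7866; exercise value = 0.0000 ≤ continuation, so V_0 = 1.7866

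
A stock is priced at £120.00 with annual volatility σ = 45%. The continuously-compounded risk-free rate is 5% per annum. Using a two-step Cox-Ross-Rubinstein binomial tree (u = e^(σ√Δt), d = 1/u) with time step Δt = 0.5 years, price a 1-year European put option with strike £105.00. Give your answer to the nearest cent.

£11.50

CRR parameters: u = e^(σ√Δt) = e^(0.45·√0.5) = 1.3746, d = 1/u = 0.7275
Per-period rate: rΔt = 0.05·0.5 = 0.025, so R = e^0.025 = 1.0253
Risk-neutral probability p = (e^0.025 − 0.7275)/(1.3746 − 0.7275) = 0.2979/0.6472 = 0.4602
Terminal stock prices: S_uu = 226.8, S_ud = 120, S_dd = 63.5
Terminal payoffs (K − S): max(-121.8, 0) = 0, max(-15, 0) = 0, max(41.5, 0) = 41.5
Node u (S = 165): V_u = e^(−0.025)·[0.4602·0.0000 + 0.5398·0.0000] = 0.0000
Node d (S = 87.3): V_d = e^(−0.025)·[0.4602·0.0000 + 0.5398·41.4965] = 21.8455
Node 0 (S = 120): V_0 = e^(−0.025)·[0.4602·0.0000 + 0.5398·21.8455] = 11.5004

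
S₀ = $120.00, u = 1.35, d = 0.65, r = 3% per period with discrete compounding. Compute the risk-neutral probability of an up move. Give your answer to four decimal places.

Risk-neutral probability p = (1 + 0.03 − 0.65)/(1.35 − 0.65) = 0.3800/0.7000 = 0.5429

p = 0.5429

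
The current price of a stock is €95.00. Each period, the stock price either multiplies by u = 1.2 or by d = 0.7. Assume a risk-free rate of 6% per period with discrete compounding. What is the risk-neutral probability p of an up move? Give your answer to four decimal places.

Risk-neutral probability p = (1 + 0.06 − 0.7)/(1.2 − 0.7) = 0.3600/0.5000 = 0.7200

p = 0.7200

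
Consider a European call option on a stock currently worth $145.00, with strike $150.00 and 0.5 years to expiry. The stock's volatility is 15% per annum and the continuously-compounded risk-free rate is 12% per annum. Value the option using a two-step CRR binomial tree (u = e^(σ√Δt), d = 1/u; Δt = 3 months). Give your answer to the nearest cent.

$8.14

CRR parameters: u = e^(σ√Δt) = e^(0.15·√0.25) = 1.0779, d = 1/u = 0.9277
Per-period rate: rΔt = 0.12·0.25 = 0.03, so R = e^0.03 = 1.0305
Risk-neutral probability p = (e^0.03 − 0.9277)/(1.0779 − 0.9277) = 0.1027/0.1501 = 0.6841
Terminal stock prices: S_uu = 168.5, S_ud = 145, S_dd = 124.8
Terminal payoffs (S − K): max(18.47, 0) = 18.47, max(-5, 0) = 0, max(-25.2, 0) = 0
Node u (S = 156.3): V_u = e^(−0.03)·[0.6841·18.4660 + 0.3159·0.0000] = 12.2592
Node d (S = 134.5): V_d = e^(−0.03)·[0.6841·0.0000 + 0.3159·0.0000] = 0.0000
Node 0 (S = 145): V_0 = e^(−0.03)·[0.6841·12.2592 + 0.3159·0.0000] = 8.1386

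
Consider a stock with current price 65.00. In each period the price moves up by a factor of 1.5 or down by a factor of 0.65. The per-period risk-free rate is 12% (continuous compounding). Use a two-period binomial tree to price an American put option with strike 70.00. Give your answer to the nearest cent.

12.07

Risk-neutral probability p = (e^0.12 − 0.65)/(1.5 − 0.65) = 0.4775/0.8500 = 0.5618
Terminal stock prices: S_uu = 146.2, S_ud = 63.38, S_dd = 27.46
Terminal payoffs (K − S): max(-76.25, 0) = 0, max(6.625, 0) = 6.625, max(42.54, 0) = 42.54
Node u (S = 97.5): continuation = e^(−0.12)·[0.5618·0.0000 + 0.4382·6.6250] = 2.5750; exercise value = 0.0000 ≤ continuation, so V_u = 2.5750
Node d (S = 42.25): continuation = e^(−0.12)·[0.5618·6.6250 + 0.4382·42.5375] = 19.8344; exercise value = 27.7500 > continuation, so V_d = 27.7500 (exercise)
Node 0 (S = 65): continuation = e^(−0.12)·[0.5618·2.5750 + 0.4382·27.7500] = 12.0689; exercise value = 5.0000 ≤ continuation, so V_0 = 12.0689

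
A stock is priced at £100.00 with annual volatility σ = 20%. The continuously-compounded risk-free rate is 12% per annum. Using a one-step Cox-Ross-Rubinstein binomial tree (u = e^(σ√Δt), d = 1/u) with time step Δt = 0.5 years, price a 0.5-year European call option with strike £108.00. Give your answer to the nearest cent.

CRR parameters: u = e^(σ√Δt) = e^(0.2·√0.5) = 1.1519, d = 1/u = 0.8681
Per-period rate: rΔt = 0.12·0.5 = 0.06, so R = e^0.06 = 1.0618
Risk-neutral probability p = (e^0.06 − 0.8681)/(1.1519 − 0.8681) = 0.1937/0.2838 = 0.6826
Terminal stock prices: S_u = 115.2, S_d = 86.81
Terminal payoffs (S − K): max(7.191, 0) = 7.191, max(-21.19, 0) = 0
Node 0 (S = 100): V_0 = e^(−0.06)·[0.6826·7.1910 + 0.3174·0.0000] = 4.6227

£4.62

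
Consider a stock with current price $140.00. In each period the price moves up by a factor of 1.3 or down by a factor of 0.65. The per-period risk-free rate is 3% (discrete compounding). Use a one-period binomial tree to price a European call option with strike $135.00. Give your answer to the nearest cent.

Risk-neutral probability p = (1 + 0.03 − 0.65)/(1.3 − 0.65) = 0.3800/0.6500 = 0.5846
Terminal stock prices: S_u = 182, S_d = 91
Terminal payoffs (S − K): max(47, 0) = 47, max(-44, 0) = 0
Node 0 (S = 140): V_0 = 1/1.03·[0.5846·47.0000 + 0.4154·0.0000] = 26.6766

$26.68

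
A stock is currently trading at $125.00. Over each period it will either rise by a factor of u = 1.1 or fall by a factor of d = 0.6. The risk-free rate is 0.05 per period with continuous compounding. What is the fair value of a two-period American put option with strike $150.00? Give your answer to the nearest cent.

$25.00

Risk-neutral probability p = (e^0.05 − 0.6)/(1.1 − 0.6) = 0.4513/0.5000 = 0.9025
Terminal stock prices: S_uu = 151.3, S_ud = 82.5, S_dd = 45
Terminal payoffs (K − S): max(-1.25, 0) = 0, max(67.5, 0) = 67.5, max(105, 0) = 105
Node u (S = 137.5): continuation = e^(−0.05)·[0.9025·0.0000 + 0.0975·67.5000] = 6.2576; exercise value = 12.5000 > continuation, so V_u = 12.5000 (exercise)
Node d (S = 75): continuation = e^(−0.05)·[0.9025·67.5000 + 0.0975·105.0000] = 67.6844; exercise value = 75.0000 > continuation, so V_d = 75.0000 (exercise)
Node 0 (S = 125): continuation = e^(−0.05)·[0.9025·12.5000 + 0.0975·75.0000] = 17.6844; exercise value = 25.0000 > continuation, so V_0 = 25.0000 (exercise)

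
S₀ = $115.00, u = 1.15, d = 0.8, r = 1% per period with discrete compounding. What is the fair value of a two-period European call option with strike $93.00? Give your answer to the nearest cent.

Risk-neutral probability p = (1 + 0.01 − 0.8)/(1.15 − 0.8) = 0.2100/0.3500 = 0.6000
Terminal stock prices: S_uu = 152.1, S_ud = 105.8, S_dd = 73.6
Terminal payoffs (S − K): max(59.09, 0) = 59.09, max(12.8, 0) = 12.8, max(-19.4, 0) = 0
Node u (S = 132.2): V_u = 1/1.01·[0.6000·59.0875 + 0.4000·12.8000] = 40.1708
Node d (S = 92): V_d = 1/1.01·[0.6000·12.8000 + 0.4000·0.0000] = 7.6040
Node 0 (S = 115): V_0 = 1/1.01·[0.6000·40.1708 + 0.4000·7.6040] = 26.8753

$26.88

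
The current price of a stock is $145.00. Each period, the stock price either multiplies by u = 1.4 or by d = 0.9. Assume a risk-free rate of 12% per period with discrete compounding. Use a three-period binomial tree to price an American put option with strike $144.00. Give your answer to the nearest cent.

$6.75

Risk-neutral probability p = (1 + 0.12 − 0.9)/(1.4 − 0.9) = 0.2200/0.5000 = 0.4400
Terminal stock prices: S_uuu = 397.9, S_uud = 255.8, S_udd = 164.4, S_ddd = 105.7
Terminal payoffs (K − S): max(-253.9, 0) = 0, max(-111.8, 0) = 0, max(-20.43, 0) = 0, max(38.29, 0) = 38.29
Node uu (S = 284.2): continuation = 1/1.12·[0.4400·0.0000 + 0.5600·0.0000] = 0.0000; exercise value = 0.0000 ≤ continuation, so V_uu = 0.0000
Node ud (S = 182.7): continuation = 1/1.12·[0.4400·0.0000 + 0.5600·0.0000] = 0.0000; exercise value = 0.0000 ≤ continuation, so V_ud = 0.0000
Node dd (S = 117.5): continuation = 1/1.12·[0.4400·0.0000 + 0.5600·38.2950] = 19.1475; exercise value = 26.5500 > continuation, so V_dd = 26.5500 (exercise)
Node u (S = 203): continuation = 1/1.12·[0.4400·0.0000 + 0.5600·0.0000] = 0.0000; exercise value = 0.0000 ≤ continuation, so V_u = 0.0000
Node d (S = 130.5): continuation = 1/1.12·[0.4400·0.0000 + 0.5600·26.5500] = 13.2750; exercise value = 13.5000 > continuation, so V_d = 13.5000 (exercise)
Node 0 (S = 145): continuation = 1/1.12·[0.4400·0.0000 + 0.5600·13.5000] = 6.7500; exercise value = 0.0000 ≤ continuation, so V_0 = 6.7500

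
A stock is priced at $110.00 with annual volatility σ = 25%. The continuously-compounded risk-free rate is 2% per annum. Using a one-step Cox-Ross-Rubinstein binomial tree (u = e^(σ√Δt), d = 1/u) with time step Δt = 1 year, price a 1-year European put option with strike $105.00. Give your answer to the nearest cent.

$9.90

CRR parameters: u = e^(σ√Δt) = e^(0.25·√1) = 1.2840, d = 1/u = 0.7788
Per-period rate: rΔt = 0.02·1 = 0.02, so R = e^0.02 = 1.0202
Risk-neutral probability p = (e^0.02 − 0.7788)/(1.2840 − 0.7788) = 0.2414/0.5052 = 0.4778
Terminal stock prices: S_u = 141.2, S_d = 85.67
Terminal payoffs (K − S): max(-36.24, 0) = 0, max(19.33, 0) = 19.33
Node 0 (S = 110): V_0 = e^(−0.02)·[0.4778·0.0000 + 0.5222·19.3319] = 9.8951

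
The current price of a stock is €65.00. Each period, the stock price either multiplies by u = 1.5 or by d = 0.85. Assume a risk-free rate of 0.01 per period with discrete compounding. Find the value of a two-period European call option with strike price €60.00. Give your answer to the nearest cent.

€13.45

Risk-neutral probability p = (1 + 0.01 − 0.85)/(1.5 − 0.85) = 0.1600/0.6500 = 0.2462
Terminal stock prices: S_uu = 146.2, S_ud = 82.88, S_dd = 46.96
Terminal payoffs (S − K): max(86.25, 0) = 86.25, max(22.88, 0) = 22.88, max(-13.04, 0) = 0
Node u (S = 97.5): V_u = 1/1.01·[0.2462·86.2500 + 0.7538·22.8750] = 38.0941
Node d (S = 55.25): V_d = 1/1.01·[0.2462·22.8750 + 0.7538·0.0000] = 5.5750
Node 0 (S = 65): V_0 = 1/1.01·[0.2462·38.0941 + 0.7538·5.5750] = 13.4453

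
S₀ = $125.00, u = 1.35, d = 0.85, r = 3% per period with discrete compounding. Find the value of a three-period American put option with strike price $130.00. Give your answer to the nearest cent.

$17.50

Risk-neutral probability p = (1 + 0.03 − 0.85)/(1.35 − 0.85) = 0.1800/0.5000 = 0.3600
Terminal stock prices: S_uuu = 307.5, S_uud = 193.6, S_udd = 121.9, S_ddd = 76.77
Terminal payoffs (K − S): max(-177.5, 0) = 0, max(-63.64, 0) = 0, max(8.078, 0) = 8.078, max(53.23, 0) = 53.23
Node uu (S = 227.8): continuation = 1/1.03·[0.3600·0.0000 + 0.6400·0.0000] = 0.0000; exercise value = 0.0000 ≤ continuation, so V_uu = 0.0000
Node ud (S = 143.4): continuation = 1/1.03·[0.3600·0.0000 + 0.6400·8.0781] = 5.0194; exercise value = 0.0000 ≤ continuation, so V_ud = 5.0194
Node dd (S = 90.31): continuation = 1/1.03·[0.3600·8.0781 + 0.6400·53.2344] = 35.9011; exercise value = 39.6875 > continuation, so V_dd = 39.6875 (exercise)
Node u (S = 168.8): continuation = 1/1.03·[0.3600·0.0000 + 0.6400·5.0194] = 3.1189; exercise value = 0.0000 ≤ continuation, so V_u = 3.1189
Node d (S = 106.2): continuation = 1/1.03·[0.3600·5.0194 + 0.6400·39.6875] = 26.4146; exercise value = 23.7500 ≤ continuation, so V_d = 26.4146
Node 0 (S = 125): continuation = 1/1.03·[0.3600·3.1189 + 0.6400·26.4146] = 17.5030; exercise value = 5.0000 ≤ continuation, so V_0 = 17.5030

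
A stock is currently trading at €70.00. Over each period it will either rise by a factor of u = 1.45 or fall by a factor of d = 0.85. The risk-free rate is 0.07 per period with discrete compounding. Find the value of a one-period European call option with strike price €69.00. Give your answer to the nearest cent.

Risk-neutral probability p = (1 + 0.07 − 0.85)/(1.45 − 0.85) = 0.2200/0.6000 = 0.3667
Terminal stock prices: S_u = 101.5, S_d = 59.5
Terminal payoffs (S − K): max(32.5, 0) = 32.5, max(-9.5, 0) = 0
Node 0 (S = 70): V_0 = 1/1.07·[0.3667·32.5000 + 0.6333·0.0000] = 11.1371

€11.14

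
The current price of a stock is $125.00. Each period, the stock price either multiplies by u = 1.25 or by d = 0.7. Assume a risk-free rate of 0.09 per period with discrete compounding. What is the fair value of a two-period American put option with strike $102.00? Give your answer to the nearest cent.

Risk-neutral probability p = (1 + 0.09 − 0.7)/(1.25 − 0.7) = 0.3900/0.5500 = 0.7091
Terminal stock prices: S_uu = 195.3, S_ud = 109.4, S_dd = 61.25
Terminal payoffs (K − S): max(-93.31, 0) = 0, max(-7.375, 0) = 0, max(40.75, 0) = 40.75
Node u (S = 156.2): continuation = 1/1.09·[0.7091·0.0000 + 0.2909·0.0000] = 0.0000; exercise value = 0.0000 ≤ continuation, so V_u = 0.0000
Node d (S = 87.5): continuation = 1/1.09·[0.7091·0.0000 + 0.2909·40.7500] = 10.8757; exercise value = 14.5000 > continuation, so V_d = 14.5000 (exercise)
Node 0 (S = 125): continuation = 1/1.09·[0.7091·0.0000 + 0.2909·14.5000] = 3.8699; exercise value = 0.0000 ≤ continuation, so V_0 = 3.8699

$3.87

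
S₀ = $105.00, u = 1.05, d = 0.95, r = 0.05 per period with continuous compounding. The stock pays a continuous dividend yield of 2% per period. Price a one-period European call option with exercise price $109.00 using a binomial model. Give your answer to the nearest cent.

$0.96

Per-period risk-free factor R = e^0.05 = 1.0513; dividend-adjusted growth = e^(0.05−0.02) = 1.0305.
Risk-neutral probability p = (1.0305 − 0.95)/(1.05 − 0.95) = 0.0805/0.1000 = 0.8045
Terminal stock prices: S_u = 110.2, S_d = 99.75
Terminal payoffs (S − K): max(1.25, 0) = 1.25, max(-9.25, 0) = 0
Node 0 (S = 105): V_0 = e^(−0.05)·[0.8045·1.2500 + 0.1955·0.0000] = 0.9566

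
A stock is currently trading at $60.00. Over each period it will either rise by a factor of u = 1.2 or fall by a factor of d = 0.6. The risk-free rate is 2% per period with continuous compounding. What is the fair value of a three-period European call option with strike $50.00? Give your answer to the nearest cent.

$18.13

Risk-neutral probability p = (e^0.02 − 0.6)/(1.2 − 0.6) = 0.4202/0.6000 = 0.7003
Terminal stock prices: S_uuu = 103.7, S_uud = 51.84, S_udd = 25.92, S_ddd = 12.96
Terminal payoffs (S − K): max(53.68, 0) = 53.68, max(1.84, 0) = 1.84, max(-24.08, 0) = 0, max(-37.04, 0) = 0
Node uu (S = 86.4): V_uu = e^(−0.02)·[0.7003·53.6800 + 0.2997·1.8400] = 37.3901
Node ud (S = 43.2): V_ud = e^(−0.02)·[0.7003·1.8400 + 0.2997·0.0000] = 1.2631
Node dd (S = 21.6): V_dd = e^(−0.02)·[0.7003·0.0000 + 0.2997·0.0000] = 0.0000
Node u (S = 72): V_u = e^(−0.02)·[0.7003·37.3901 + 0.2997·1.2631] = 26.0381
Node d (S = 36): V_d = e^(−0.02)·[0.7003·1.2631 + 0.2997·0.0000] = 0.8671
Node 0 (S = 60): V_0 = e^(−0.02)·[0.7003·26.0381 + 0.2997·0.8671] = 18.1290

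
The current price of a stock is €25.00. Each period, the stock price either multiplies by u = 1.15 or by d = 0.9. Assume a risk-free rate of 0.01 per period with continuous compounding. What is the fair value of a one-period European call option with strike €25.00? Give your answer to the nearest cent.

€1.63

Risk-neutral probability p = (e^0.01 − 0.9)/(1.15 − 0.9) = 0.1101/0.2500 = 0.4402
Terminal stock prices: S_u = 28.75, S_d = 22.5
Terminal payoffs (S − K): max(3.75, 0) = 3.75, max(-2.5, 0) = 0
Node 0 (S = 25): V_0 = e^(−0.01)·[0.4402·3.7500 + 0.5598·0.0000] = 1.6343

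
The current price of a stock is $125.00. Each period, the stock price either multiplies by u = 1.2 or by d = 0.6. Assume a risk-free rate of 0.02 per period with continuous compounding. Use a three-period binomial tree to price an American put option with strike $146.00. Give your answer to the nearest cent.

Risk-neutral probability p = (e^0.02 − 0.6)/(1.2 − 0.6) = 0.4202/0.6000 = 0.7003
Terminal stock prices: S_uuu = 216, S_uud = 108, S_udd = 54, S_ddd = 27
Terminal payoffs (K − S): max(-70, 0) = 0, max(38, 0) = 38, max(92, 0) = 92, max(119, 0) = 119
Node uu (S = 180): continuation = e^(−0.02)·[0.7003·0.0000 + 0.2997·38.0000] = 11.1618; exercise value = 0.0000 ≤ continuation, so V_uu = 11.1618
Node ud (S = 90): continuation = e^(−0.02)·[0.7003·38.0000 + 0.2997·92.0000] = 53.1090; exercise value = 56.0000 > continuation, so V_ud = 56.0000 (exercise)
Node dd (S = 45): continuation = e^(−0.02)·[0.7003·92.0000 + 0.2997·119.0000] = 98.1090; exercise value = 101.0000 > continuation, so V_dd = 101.0000 (exercise)
Node u (S = 150): continuation = e^(−0.02)·[0.7003·11.1618 + 0.2997·56.0000] = 24.1111; exercise value = 0.0000 ≤ continuation, so V_u = 24.1111
Node d (S = 75): continuation = e^(−0.02)·[0.7003·56.0000 + 0.2997·101.0000] = 68.1090; exercise value = 71.0000 > continuation, so V_d = 71.0000 (exercise)
Node 0 (S = 125): continuation = e^(−0.02)·[0.7003·24.1111 + 0.2997·71.0000] = 37.4064; exercise value = 21.0000 ≤ continuation, so V_0 = 37.4064

$37.41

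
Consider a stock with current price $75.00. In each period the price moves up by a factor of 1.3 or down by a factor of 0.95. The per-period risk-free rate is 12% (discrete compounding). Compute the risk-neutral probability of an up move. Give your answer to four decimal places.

Risk-neutral probability p = (1 + 0.12 − 0.95)/(1.3 − 0.95) = 0.1700/0.3500 = 0.4857

p = 0.4857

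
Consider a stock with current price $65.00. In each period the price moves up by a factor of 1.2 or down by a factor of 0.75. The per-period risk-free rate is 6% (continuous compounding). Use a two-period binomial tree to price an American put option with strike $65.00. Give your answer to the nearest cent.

$5.93

Risk-neutral probability p = (e^0.06 − 0.75)/(1.2 − 0.75) = 0.3118/0.4500 = 0.6930
Terminal stock prices: S_uu = 93.6, S_ud = 58.5, S_dd = 36.56
Terminal payoffs (K − S): max(-28.6, 0) = 0, max(6.5, 0) = 6.5, max(28.44, 0) = 28.44
Node u (S = 78): continuation = e^(−0.06)·[0.6930·0.0000 + 0.3070·6.5000] = 1.8795; exercise value = 0.0000 ≤ continuation, so V_u = 1.8795
Node d (S = 48.75): continuation = e^(−0.06)·[0.6930·6.5000 + 0.3070·28.4375] = 12.4647; exercise value = 16.2500 > continuation, so V_d = 16.2500 (exercise)
Node 0 (S = 65): continuation = e^(−0.06)·[0.6930·1.8795 + 0.3070·16.2500] = 5.9253; exercise value = 0.0000 ≤ continuation, so V_0 = 5.9253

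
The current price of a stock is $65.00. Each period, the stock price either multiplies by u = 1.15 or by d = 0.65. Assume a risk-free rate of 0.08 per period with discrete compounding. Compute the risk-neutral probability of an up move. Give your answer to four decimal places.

Risk-neutral probability p = (1 + 0.08 − 0.65)/(1.15 − 0.65) = 0.4300/0.5000 = 0.8600

p = 0.8600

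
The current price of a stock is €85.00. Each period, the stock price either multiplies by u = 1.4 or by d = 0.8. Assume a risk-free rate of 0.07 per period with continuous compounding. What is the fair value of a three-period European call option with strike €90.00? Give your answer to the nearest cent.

Risk-neutral probability p = (e^0.07 − 0.8)/(1.4 − 0.8) = 0.2725/0.6000 = 0.4542
Terminal stock prices: S_uuu = 233.2, S_uud = 133.3, S_udd = 76.16, S_ddd = 43.52
Terminal payoffs (S − K): max(143.2, 0) = 143.2, max(43.28, 0) = 43.28, max(-13.84, 0) = 0, max(-46.48, 0) = 0
Node uu (S = 166.6): V_uu = e^(−0.07)·[0.4542·143.2400 + 0.5458·43.2800] = 82.6846
Node ud (S = 95.2): V_ud = e^(−0.07)·[0.4542·43.2800 + 0.5458·0.0000] = 18.3280
Node dd (S = 54.4): V_dd = e^(−0.07)·[0.4542·0.0000 + 0.5458·0.0000] = 0.0000
Node u (S = 119): V_u = e^(−0.07)·[0.4542·82.6846 + 0.5458·18.3280] = 44.3423
Node d (S = 68): V_d = e^(−0.07)·[0.4542·18.3280 + 0.5458·0.0000] = 7.7614
Node 0 (S = 85): V_0 = e^(−0.07)·[0.4542·44.3423 + 0.5458·7.7614] = 22.7278

€22.73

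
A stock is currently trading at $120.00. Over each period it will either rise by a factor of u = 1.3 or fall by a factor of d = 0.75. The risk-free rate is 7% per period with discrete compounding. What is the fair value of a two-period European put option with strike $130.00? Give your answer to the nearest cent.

Risk-neutral probability p = (1 + 0.07 − 0.75)/(1.3 − 0.75) = 0.3200/0.5500 = 0.5818
Terminal stock prices: S_uu = 202.8, S_ud = 117, S_dd = 67.5
Terminal payoffs (K − S): max(-72.8, 0) = 0, max(13, 0) = 13, max(62.5, 0) = 62.5
Node u (S = 156): V_u = 1/1.07·[0.5818·0.0000 + 0.4182·13.0000] = 5.0807
Node d (S = 90): V_d = 1/1.07·[0.5818·13.0000 + 0.4182·62.5000] = 31.4953
Node 0 (S = 120): V_0 = 1/1.07·[0.5818·5.0807 + 0.4182·31.4953] = 15.0718

$15.07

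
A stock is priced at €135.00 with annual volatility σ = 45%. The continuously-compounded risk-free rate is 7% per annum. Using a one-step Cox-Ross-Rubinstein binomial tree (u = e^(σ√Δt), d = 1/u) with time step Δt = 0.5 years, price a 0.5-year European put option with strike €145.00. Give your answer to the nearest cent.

CRR parameters: u = e^(σ√Δt) = e^(0.45·√0.5) = 1.3746, d = 1/u = 0.7275
Per-period rate: rΔt = 0.07·0.5 = 0.035, so R = e^0.035 = 1.0356
Risk-neutral probability p = (e^0.035 − 0.7275)/(1.3746 − 0.7275) = 0.3082/0.6472 = 0.4762
Terminal stock prices: S_u = 185.6, S_d = 98.21
Terminal payoffs (K − S): max(-40.58, 0) = 0, max(46.79, 0) = 46.79
Node 0 (S = 135): V_0 = e^(−0.035)·[0.4762·0.0000 + 0.5238·46.7931] = 23.6693

€23.67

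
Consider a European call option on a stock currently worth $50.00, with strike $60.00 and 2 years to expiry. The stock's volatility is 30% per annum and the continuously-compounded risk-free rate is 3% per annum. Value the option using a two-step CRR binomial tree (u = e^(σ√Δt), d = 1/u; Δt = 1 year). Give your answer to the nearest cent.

$6.63

CRR parameters: u = e^(σ√Δt) = e^(0.3·√1) = 1.3499, d = 1/u = 0.7408
Per-period rate: rΔt = 0.03·1 = 0.03, so R = e^0.03 = 1.0305
Risk-neutral probability p = (e^0.03 − 0.7408)/(1.3499 − 0.7408) = 0.2896/0.6090 = 0.4756
Terminal stock prices: S_uu = 91.11, S_ud = 50, S_dd = 27.44
Terminal payoffs (S − K): max(31.11, 0) = 31.11, max(-10, 0) = 0, max(-32.56, 0) = 0
Node u (S = 67.49): V_u = e^(−0.03)·[0.4756·31.1059 + 0.5244·0.0000] = 14.3556
Node d (S = 37.04): V_d = e^(−0.03)·[0.4756·0.0000 + 0.5244·0.0000] = 0.0000
Node 0 (S = 50): V_0 = e^(−0.03)·[0.4756·14.3556 + 0.5244·0.0000] = 6.6252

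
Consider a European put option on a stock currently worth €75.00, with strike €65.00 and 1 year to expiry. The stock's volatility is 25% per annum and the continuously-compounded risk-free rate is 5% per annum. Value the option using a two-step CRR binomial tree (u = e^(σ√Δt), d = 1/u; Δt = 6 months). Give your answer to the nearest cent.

€2.62

CRR parameters: u = e^(σ√Δt) = e^(0.25·√0.5) = 1.1934, d = 1/u = 0.8380
Per-period rate: rΔt = 0.05·0.5 = 0.025, so R = e^0.025 = 1.0253
Risk-neutral probability p = (e^0.025 − 0.8380)/(1.1934 − 0.8380) = 0.1873/0.3554 = 0.5272
Terminal stock prices: S_uu = 106.8, S_ud = 75, S_dd = 52.66
Terminal payoffs (K − S): max(-41.81, 0) = 0, max(-10, 0) = 0, max(12.34, 0) = 12.34
Node u (S = 89.5): V_u = e^(−0.025)·[0.5272·0.0000 + 0.4728·0.0000] = 0.0000
Node d (S = 62.85): V_d = e^(−0.025)·[0.5272·0.0000 + 0.4728·12.3359] = 5.6890
Node 0 (S = 75): V_0 = e^(−0.025)·[0.5272·0.0000 + 0.4728·5.6890] = 2.6236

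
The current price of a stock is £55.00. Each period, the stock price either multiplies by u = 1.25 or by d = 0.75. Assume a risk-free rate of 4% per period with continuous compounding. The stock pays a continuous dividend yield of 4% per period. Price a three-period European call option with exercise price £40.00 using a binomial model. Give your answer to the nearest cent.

Per-period risk-free factor R = e^0.04 = 1.0408; dividend-adjusted growth = e^(0.04−0.04) = 1.0000.
Risk-neutral probability p = (1.0000 − 0.75)/(1.25 − 0.75) = 0.2500/0.5000 = 0.5000
Terminal stock prices: S_uuu = 107.4, S_uud = 64.45, S_udd = 38.67, S_ddd = 23.2
Terminal payoffs (S − K): max(67.42, 0) = 67.42, max(24.45, 0) = 24.45, max(-1.328, 0) = 0, max(-16.8, 0) = 0
Node uu (S = 85.94): V_uu = e^(−0.04)·[0.5000·67.4219 + 0.5000·24.4531] = 44.1363
Node ud (S = 51.56): V_ud = e^(−0.04)·[0.5000·24.4531 + 0.5000·0.0000] = 11.7472
Node dd (S = 30.94): V_dd = e^(−0.04)·[0.5000·0.0000 + 0.5000·0.0000] = 0.0000
Node u (S = 68.75): V_u = e^(−0.04)·[0.5000·44.1363 + 0.5000·11.7472] = 26.8461
Node d (S = 41.25): V_d = e^(−0.04)·[0.5000·11.7472 + 0.5000·0.0000] = 5.6433
Node 0 (S = 55): V_0 = e^(−0.04)·[0.5000·26.8461 + 0.5000·5.6433] = 15.6077

£15.61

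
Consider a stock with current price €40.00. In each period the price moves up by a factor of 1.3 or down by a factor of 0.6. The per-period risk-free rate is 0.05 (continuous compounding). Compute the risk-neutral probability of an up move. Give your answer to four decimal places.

p = 0.6447

Risk-neutral probability p = (e^0.05 − 0.6)/(1.3 − 0.6) = 0.4513/0.7000 = 0.6447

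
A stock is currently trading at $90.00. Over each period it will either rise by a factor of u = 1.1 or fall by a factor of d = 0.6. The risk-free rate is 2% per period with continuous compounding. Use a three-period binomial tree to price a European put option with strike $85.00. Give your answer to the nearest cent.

$9.50

Risk-neutral probability p = (e^0.02 − 0.6)/(1.1 − 0.6) = 0.4202/0.5000 = 0.8404
Terminal stock prices: S_uuu = 119.8, S_uud = 65.34, S_udd = 35.64, S_ddd = 19.44
Terminal payoffs (K − S): max(-34.79, 0) = 0, max(19.66, 0) = 19.66, max(49.36, 0) = 49.36, max(65.56, 0) = 65.56
Node uu (S = 108.9): V_uu = e^(−0.02)·[0.8404·0.0000 + 0.1596·19.6600] = 3.0756
Node ud (S = 59.4): V_ud = e^(−0.02)·[0.8404·19.6600 + 0.1596·49.3600] = 23.9169
Node dd (S = 32.4): V_dd = e^(−0.02)·[0.8404·49.3600 + 0.1596·65.5600] = 50.9169
Node u (S = 99): V_u = e^(−0.02)·[0.8404·3.0756 + 0.1596·23.9169] = 6.2750
Node d (S = 54): V_d = e^(−0.02)·[0.8404·23.9169 + 0.1596·50.9169] = 27.6671
Node 0 (S = 90): V_0 = e^(−0.02)·[0.8404·6.2750 + 0.1596·27.6671] = 9.4973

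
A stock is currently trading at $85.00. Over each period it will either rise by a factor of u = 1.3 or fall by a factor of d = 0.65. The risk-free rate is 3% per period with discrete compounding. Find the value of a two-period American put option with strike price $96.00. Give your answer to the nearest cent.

Risk-neutral probability p = (1 + 0.03 − 0.65)/(1.3 − 0.65) = 0.3800/0.6500 = 0.5846
Terminal stock prices: S_uu = 143.7, S_ud = 71.83, S_dd = 35.91
Terminal payoffs (K − S): max(-47.65, 0) = 0, max(24.17, 0) = 24.17, max(60.09, 0) = 60.09
Node u (S = 110.5): continuation = 1/1.03·[0.5846·0.0000 + 0.4154·24.1750] = 9.7494; exercise value = 0.0000 ≤ continuation, so V_u = 9.7494
Node d (S = 55.25): continuation = 1/1.03·[0.5846·24.1750 + 0.4154·60.0875] = 37.9539; exercise value = 40.7500 > continuation, so V_d = 40.7500 (exercise)
Node 0 (S = 85): continuation = 1/1.03·[0.5846·9.7494 + 0.4154·40.7500] = 21.9676; exercise value = 11.0000 ≤ continuation, so V_0 = 21.9676

$21.97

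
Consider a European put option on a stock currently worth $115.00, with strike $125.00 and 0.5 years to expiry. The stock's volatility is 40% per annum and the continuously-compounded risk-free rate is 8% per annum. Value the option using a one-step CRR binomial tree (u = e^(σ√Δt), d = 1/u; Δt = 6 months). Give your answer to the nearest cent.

CRR parameters: u = e^(σ√Δt) = e^(0.4·√0.5) = 1.3269, d = 1/u = 0.7536
Per-period rate: rΔt = 0.08·0.5 = 0.04, so R = e^0.04 = 1.0408
Risk-neutral probability p = (e^0.04 − 0.7536)/(1.3269 − 0.7536) = 0.2872/0.5733 = 0.5009
Terminal stock prices: S_u = 152.6, S_d = 86.67
Terminal payoffs (K − S): max(-27.59, 0) = 0, max(38.33, 0) = 38.33
Node 0 (S = 115): V_0 = e^(−0.04)·[0.5009·0.0000 + 0.4991·38.3316] = 18.3794

$18.38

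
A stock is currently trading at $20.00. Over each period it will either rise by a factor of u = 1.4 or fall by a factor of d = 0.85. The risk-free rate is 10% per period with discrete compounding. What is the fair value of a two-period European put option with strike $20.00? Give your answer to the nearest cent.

Risk-neutral probability p = (1 + 0.1 − 0.85)/(1.4 − 0.85) = 0.2500/0.5500 = 0.4545
Terminal stock prices: S_uu = 39.2, S_ud = 23.8, S_dd = 14.45
Terminal payoffs (K − S): max(-19.2, 0) = 0, max(-3.8, 0) = 0, max(5.55, 0) = 5.55
Node u (S = 28): V_u = 1/1.1·[0.4545·0.0000 + 0.5455·0.0000] = 0.0000
Node d (S = 17): V_d = 1/1.1·[0.4545·0.0000 + 0.5455·5.5500] = 2.7521
Node 0 (S = 20): V_0 = 1/1.1·[0.4545·0.0000 + 0.5455·2.7521] = 1.3647

$1.36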